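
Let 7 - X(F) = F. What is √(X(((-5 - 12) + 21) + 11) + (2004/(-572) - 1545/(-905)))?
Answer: I*√6562841714/25883 ≈ 3.1299*I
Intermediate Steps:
X(F) = 7 - F
√(X(((-5 - 12) + 21) + 11) + (2004/(-572) - 1545/(-905))) = √((7 - (((-5 - 12) + 21) + 11)) + (2004/(-572) - 1545/(-905))) = √((7 - ((-17 + 21) + 11)) + (2004*(-1/572) - 1545*(-1/905))) = √((7 - (4 + 11)) + (-501/143 + 309/181)) = √((7 - 1*15) - 46494/25883) = √((7 - 15) - 46494/25883) = √(-8 - 46494/25883) = √(-253558/25883) = I*√6562841714/25883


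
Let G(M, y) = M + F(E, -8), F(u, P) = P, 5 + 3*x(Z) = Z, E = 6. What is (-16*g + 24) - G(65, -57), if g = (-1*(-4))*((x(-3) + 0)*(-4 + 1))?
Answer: -545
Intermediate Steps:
x(Z) = -5/3 + Z/3
g = 32 (g = (-1*(-4))*(((-5/3 + (⅓)*(-3)) + 0)*(-4 + 1)) = 4*(((-5/3 - 1) + 0)*(-3)) = 4*((-8/3 + 0)*(-3)) = 4*(-8/3*(-3)) = 4*8 = 32)
G(M, y) = -8 + M (G(M, y) = M - 8 = -8 + M)
(-16*g + 24) - G(65, -57) = (-16*32 + 24) - (-8 + 65) = (-512 + 24) - 1*57 = -488 - 57 = -545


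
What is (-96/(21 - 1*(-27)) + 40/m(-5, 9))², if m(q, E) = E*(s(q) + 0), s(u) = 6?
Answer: 1156/729 ≈ 1.5857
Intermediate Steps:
m(q, E) = 6*E (m(q, E) = E*(6 + 0) = E*6 = 6*E)
(-96/(21 - 1*(-27)) + 40/m(-5, 9))² = (-96/(21 - 1*(-27)) + 40/((6*9)))² = (-96/(21 + 27) + 40/54)² = (-96/48 + 40*(1/54))² = (-96*1/48 + 20/27)² = (-2 + 20/27)² = (-34/27)² = 1156/729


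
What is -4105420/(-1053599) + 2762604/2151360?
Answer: 326192032861/62963076240 ≈ 5.1807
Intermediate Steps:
-4105420/(-1053599) + 2762604/2151360 = -4105420*(-1/1053599) + 2762604*(1/2151360) = 4105420/1053599 + 76739/59760 = 326192032861/62963076240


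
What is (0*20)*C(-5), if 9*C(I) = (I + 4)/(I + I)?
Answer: 0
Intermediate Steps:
C(I) = (4 + I)/(18*I) (C(I) = ((I + 4)/(I + I))/9 = ((4 + I)/((2*I)))/9 = ((4 + I)*(1/(2*I)))/9 = ((4 + I)/(2*I))/9 = (4 + I)/(18*I))
(0*20)*C(-5) = (0*20)*((1/18)*(4 - 5)/(-5)) = 0*((1/18)*(-1/5)*(-1)) = 0*(1/90) = 0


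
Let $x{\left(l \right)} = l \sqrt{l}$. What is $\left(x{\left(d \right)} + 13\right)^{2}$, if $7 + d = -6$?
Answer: $169 \left(1 - i \sqrt{13}\right)^{2} \approx -2028.0 - 1218.7 i$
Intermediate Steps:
$d = -13$ ($d = -7 - 6 = -13$)
$x{\left(l \right)} = l^{\frac{3}{2}}$
$\left(x{\left(d \right)} + 13\right)^{2} = \left(\left(-13\right)^{\frac{3}{2}} + 13\right)^{2} = \left(- 13 i \sqrt{13} + 13\right)^{2} = \left(13 - 13 i \sqrt{13}\right)^{2}$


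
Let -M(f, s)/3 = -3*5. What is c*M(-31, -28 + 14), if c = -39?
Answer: -1755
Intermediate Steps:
M(f, s) = 45 (M(f, s) = -(-9)*5 = -3*(-15) = 45)
c*M(-31, -28 + 14) = -39*45 = -1755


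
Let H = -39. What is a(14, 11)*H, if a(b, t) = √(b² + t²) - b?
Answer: 546 - 39*√317 ≈ -148.38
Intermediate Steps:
a(14, 11)*H = (√(14² + 11²) - 1*14)*(-39) = (√(196 + 121) - 14)*(-39) = (√317 - 14)*(-39) = (-14 + √317)*(-39) = 546 - 39*√317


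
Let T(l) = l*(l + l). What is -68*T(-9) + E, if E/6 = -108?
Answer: -11664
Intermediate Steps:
E = -648 (E = 6*(-108) = -648)
T(l) = 2*l**2 (T(l) = l*(2*l) = 2*l**2)
-68*T(-9) + E = -136*(-9)**2 - 648 = -136*81 - 648 = -68*162 - 648 = -11016 - 648 = -11664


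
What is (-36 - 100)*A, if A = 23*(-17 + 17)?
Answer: 0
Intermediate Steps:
A = 0 (A = 23*0 = 0)
(-36 - 100)*A = (-36 - 100)*0 = -136*0 = 0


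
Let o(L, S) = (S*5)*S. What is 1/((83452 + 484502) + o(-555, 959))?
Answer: 1/5166359 ≈ 1.9356e-7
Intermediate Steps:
o(L, S) = 5*S² (o(L, S) = (5*S)*S = 5*S²)
1/((83452 + 484502) + o(-555, 959)) = 1/((83452 + 484502) + 5*959²) = 1/(567954 + 5*919681) = 1/(567954 + 4598405) = 1/5166359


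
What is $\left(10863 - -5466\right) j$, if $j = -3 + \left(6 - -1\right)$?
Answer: $65316$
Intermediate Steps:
$j = 4$ ($j = -3 + \left(6 + 1\right) = -3 + 7 = 4$)
$\left(10863 - -5466\right) j = \left(10863 - -5466\right) 4 = \left(10863 + 5466\right) 4 = 16329 \cdot 4 = 65316$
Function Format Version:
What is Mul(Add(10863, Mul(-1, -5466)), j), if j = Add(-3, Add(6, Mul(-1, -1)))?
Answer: 65316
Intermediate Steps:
j = 4 (j = Add(-3, Add(6, 1)) = Add(-3, 7) = 4)
Mul(Add(10863, Mul(-1, -5466)), j) = Mul(Add(10863, Mul(-1, -5466)), 4) = Mul(Add(10863, 5466), 4) = Mul(16329, 4) = 65316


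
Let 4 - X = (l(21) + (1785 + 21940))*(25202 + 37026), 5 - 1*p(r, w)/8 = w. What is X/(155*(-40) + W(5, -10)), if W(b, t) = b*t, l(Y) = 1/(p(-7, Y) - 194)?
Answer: 118846907771/503125 ≈ 2.3622e+5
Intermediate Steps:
p(r, w) = 40 - 8*w
l(Y) = 1/(-154 - 8*Y) (l(Y) = 1/((40 - 8*Y) - 194) = 1/(-154 - 8*Y))
X = -237693815542/161 (X = 4 - (-1/(154 + 8*21) + (1785 + 21940))*(25202 + 37026) = 4 - (-1/(154 + 168) + 23725)*62228 = 4 - (-1/322 + 23725)*62228 = 4 - 7639449*62228/322 = 4 - 1*237693816186/161 = 4 - 237693816186/161 = -237693815542/161 ≈ -1.4764e+9)
X/(155*(-40) + W(5, -10)) = -237693815542/(161*(155*(-40) + 5*(-10))) = -237693815542/(161*(-6200 - 50)) = -237693815542/161/(-6250) = -237693815542/161*(-1/6250) = 118846907771/503125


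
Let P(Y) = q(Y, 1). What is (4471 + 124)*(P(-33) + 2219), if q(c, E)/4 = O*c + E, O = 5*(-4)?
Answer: 22345485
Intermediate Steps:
O = -20
q(c, E) = -80*c + 4*E (q(c, E) = 4*(-20*c + E) = 4*(E - 20*c) = -80*c + 4*E)
P(Y) = 4 - 80*Y (P(Y) = -80*Y + 4*1 = -80*Y + 4 = 4 - 80*Y)
(4471 + 124)*(P(-33) + 2219) = (4471 + 124)*((4 - 80*(-33)) + 2219) = 4595*((4 + 2640) + 2219) = 4595*(2644 + 2219) = 4595*4863 = 22345485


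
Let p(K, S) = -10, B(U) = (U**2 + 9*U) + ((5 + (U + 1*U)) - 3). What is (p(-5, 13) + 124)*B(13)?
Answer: 35796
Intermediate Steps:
B(U) = 2 + U**2 + 11*U (B(U) = (U**2 + 9*U) + ((5 + (U + U)) - 3) = (U**2 + 9*U) + ((5 + 2*U) - 3) = (U**2 + 9*U) + (2 + 2*U) = 2 + U**2 + 11*U)
(p(-5, 13) + 124)*B(13) = (-10 + 124)*(2 + 13**2 + 11*13) = 114*(2 + 169 + 143) = 114*314 = 35796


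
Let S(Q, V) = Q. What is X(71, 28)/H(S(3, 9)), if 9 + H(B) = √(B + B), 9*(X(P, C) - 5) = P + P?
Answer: -187/75 - 187*√6/675 ≈ -3.1719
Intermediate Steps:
X(P, C) = 5 + 2*P/9 (X(P, C) = 5 + (P + P)/9 = 5 + (2*P)/9 = 5 + 2*P/9)
H(B) = -9 + √2*√B (H(B) = -9 + √(B + B) = -9 + √(2*B) = -9 + √2*√B)
X(71, 28)/H(S(3, 9)) = (5 + (2/9)*71)/(-9 + √2*√3) = (5 + 142/9)/(-9 + √6) = 187/(9*(-9 + √6))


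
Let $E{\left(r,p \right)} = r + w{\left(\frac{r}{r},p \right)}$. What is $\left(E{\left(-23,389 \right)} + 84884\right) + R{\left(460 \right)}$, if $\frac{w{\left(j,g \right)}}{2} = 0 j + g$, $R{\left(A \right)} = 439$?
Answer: $86078$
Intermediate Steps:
$w{\left(j,g \right)} = 2 g$ ($w{\left(j,g \right)} = 2 \left(0 j + g\right) = 2 \left(0 + g\right) = 2 g$)
$E{\left(r,p \right)} = r + 2 p$
$\left(E{\left(-23,389 \right)} + 84884\right) + R{\left(460 \right)} = \left(\left(-23 + 2 \cdot 389\right) + 84884\right) + 439 = \left(\left(-23 + 778\right) + 84884\right) + 439 = \left(755 + 84884\right) + 439 = 85639 + 439 = 86078$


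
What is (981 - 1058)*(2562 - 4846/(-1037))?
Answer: -204946280/1037 ≈ -1.9763e+5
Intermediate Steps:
(981 - 1058)*(2562 - 4846/(-1037)) = -77*(2562 - 4846*(-1/1037)) = -77*(2562 + 4846/1037) = -77*2661640/1037 = -204946280/1037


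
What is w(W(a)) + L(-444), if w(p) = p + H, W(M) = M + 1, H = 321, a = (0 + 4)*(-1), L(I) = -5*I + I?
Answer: 2094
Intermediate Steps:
L(I) = -4*I
a = -4 (a = 4*(-1) = -4)
W(M) = 1 + M
w(p) = 321 + p (w(p) = p + 321 = 321 + p)
w(W(a)) + L(-444) = (321 + (1 - 4)) - 4*(-444) = (321 - 3) + 1776 = 318 + 1776 = 2094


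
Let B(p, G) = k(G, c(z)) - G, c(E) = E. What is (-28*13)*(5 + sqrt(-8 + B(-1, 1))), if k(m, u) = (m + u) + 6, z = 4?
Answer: -1820 - 364*sqrt(2) ≈ -2334.8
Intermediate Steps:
k(m, u) = 6 + m + u
B(p, G) = 10 (B(p, G) = (6 + G + 4) - G = (10 + G) - G = 10)
(-28*13)*(5 + sqrt(-8 + B(-1, 1))) = (-28*13)*(5 + sqrt(-8 + 10)) = -364*(5 + sqrt(2)) = -1820 - 364*sqrt(2)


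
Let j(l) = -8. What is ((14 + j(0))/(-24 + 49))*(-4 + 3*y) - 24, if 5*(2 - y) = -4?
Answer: -2868/125 ≈ -22.944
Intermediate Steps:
y = 14/5 (y = 2 - 1/5*(-4) = 2 + 4/5 = 14/5 ≈ 2.8000)
((14 + j(0))/(-24 + 49))*(-4 + 3*y) - 24 = ((14 - 8)/(-24 + 49))*(-4 + 3*(14/5)) - 24 = (6/25)*(-4 + 42/5) - 24 = (6*(1/25))*(22/5) - 24 = (6/25)*(22/5) - 24 = 132/125 - 24 = -2868/125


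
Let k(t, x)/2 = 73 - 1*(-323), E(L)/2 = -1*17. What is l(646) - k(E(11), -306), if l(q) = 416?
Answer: -376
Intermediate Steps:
E(L) = -34 (E(L) = 2*(-1*17) = 2*(-17) = -34)
k(t, x) = 792 (k(t, x) = 2*(73 - 1*(-323)) = 2*(73 + 323) = 2*396 = 792)
l(646) - k(E(11), -306) = 416 - 1*792 = 416 - 792 = -376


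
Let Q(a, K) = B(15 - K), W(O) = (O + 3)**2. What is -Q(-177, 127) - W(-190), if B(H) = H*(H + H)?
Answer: -60057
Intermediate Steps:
B(H) = 2*H**2 (B(H) = H*(2*H) = 2*H**2)
W(O) = (3 + O)**2
Q(a, K) = 2*(15 - K)**2
-Q(-177, 127) - W(-190) = -2*(-15 + 127)**2 - (3 - 190)**2 = -2*112**2 - 1*(-187)**2 = -2*12544 - 1*34969 = -1*25088 - 34969 = -25088 - 34969 = -60057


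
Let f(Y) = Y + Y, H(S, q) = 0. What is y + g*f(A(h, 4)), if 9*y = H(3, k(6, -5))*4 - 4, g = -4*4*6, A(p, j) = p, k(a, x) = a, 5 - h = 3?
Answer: -3460/9 ≈ -384.44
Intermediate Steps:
h = 2 (h = 5 - 1*3 = 5 - 3 = 2)
g = -96 (g = -16*6 = -96)
y = -4/9 (y = (0*4 - 4)/9 = (0 - 4)/9 = (⅑)*(-4) = -4/9 ≈ -0.44444)
f(Y) = 2*Y
y + g*f(A(h, 4)) = -4/9 - 192*2 = -4/9 - 96*4 = -4/9 - 384 = -3460/9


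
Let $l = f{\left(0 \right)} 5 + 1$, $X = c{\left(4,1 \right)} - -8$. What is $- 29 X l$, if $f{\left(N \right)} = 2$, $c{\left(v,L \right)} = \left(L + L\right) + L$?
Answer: $-3509$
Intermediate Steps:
$c{\left(v,L \right)} = 3 L$ ($c{\left(v,L \right)} = 2 L + L = 3 L$)
$X = 11$ ($X = 3 \cdot 1 - -8 = 3 + 8 = 11$)
$l = 11$ ($l = 2 \cdot 5 + 1 = 10 + 1 = 11$)
$- 29 X l = \left(-29\right) 11 \cdot 11 = \left(-319\right) 11 = -3509$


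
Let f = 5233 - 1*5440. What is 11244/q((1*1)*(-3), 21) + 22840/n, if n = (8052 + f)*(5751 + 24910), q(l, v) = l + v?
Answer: 30050911990/48107109 ≈ 624.67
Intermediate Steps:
f = -207 (f = 5233 - 5440 = -207)
n = 240535545 (n = (8052 - 207)*(5751 + 24910) = 7845*30661 = 240535545)
11244/q((1*1)*(-3), 21) + 22840/n = 11244/((1*1)*(-3) + 21) + 22840/240535545 = 11244/(1*(-3) + 21) + 22840*(1/240535545) = 11244/(-3 + 21) + 4568/48107109 = 11244/18 + 4568/48107109 = 11244*(1/18) + 4568/48107109 = 1874/3 + 4568/48107109 = 30050911990/48107109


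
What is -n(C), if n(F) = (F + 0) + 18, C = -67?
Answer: 49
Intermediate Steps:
n(F) = 18 + F (n(F) = F + 18 = 18 + F)
-n(C) = -(18 - 67) = -1*(-49) = 49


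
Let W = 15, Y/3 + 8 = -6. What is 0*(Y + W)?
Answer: 0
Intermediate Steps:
Y = -42 (Y = -24 + 3*(-6) = -24 - 18 = -42)
0*(Y + W) = 0*(-42 + 15) = 0*(-27) = 0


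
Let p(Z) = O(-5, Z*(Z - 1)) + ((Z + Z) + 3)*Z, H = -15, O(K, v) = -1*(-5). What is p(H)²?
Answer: 168100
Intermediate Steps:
O(K, v) = 5
p(Z) = 5 + Z*(3 + 2*Z) (p(Z) = 5 + ((Z + Z) + 3)*Z = 5 + (2*Z + 3)*Z = 5 + (3 + 2*Z)*Z = 5 + Z*(3 + 2*Z))
p(H)² = (5 + 2*(-15)² + 3*(-15))² = (5 + 2*225 - 45)² = (5 + 450 - 45)² = 410² = 168100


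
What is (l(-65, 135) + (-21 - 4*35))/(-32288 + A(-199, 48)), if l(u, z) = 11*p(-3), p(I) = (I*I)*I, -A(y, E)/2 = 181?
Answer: 229/16325 ≈ 0.014028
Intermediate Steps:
A(y, E) = -362 (A(y, E) = -2*181 = -362)
p(I) = I³ (p(I) = I²*I = I³)
l(u, z) = -297 (l(u, z) = 11*(-3)³ = 11*(-27) = -297)
(l(-65, 135) + (-21 - 4*35))/(-32288 + A(-199, 48)) = (-297 + (-21 - 4*35))/(-32288 - 362) = (-297 + (-21 - 140))/(-32650) = (-297 - 161)*(-1/32650) = -458*(-1/32650) = 229/16325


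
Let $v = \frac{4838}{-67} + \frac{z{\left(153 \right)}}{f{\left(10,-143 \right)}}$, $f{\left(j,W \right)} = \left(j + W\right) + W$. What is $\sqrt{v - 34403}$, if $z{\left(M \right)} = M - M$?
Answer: $\frac{i \sqrt{154759213}}{67} \approx 185.68 i$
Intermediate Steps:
$z{\left(M \right)} = 0$
$f{\left(j,W \right)} = j + 2 W$ ($f{\left(j,W \right)} = \left(W + j\right) + W = j + 2 W$)
$v = - \frac{4838}{67}$ ($v = \frac{4838}{-67} + \frac{0}{10 + 2 \left(-143\right)} = 4838 \left(- \frac{1}{67}\right) + \frac{0}{10 - 286} = - \frac{4838}{67} + \frac{0}{-276} = - \frac{4838}{67} + 0 \left(- \frac{1}{276}\right) = - \frac{4838}{67} + 0 = - \frac{4838}{67} \approx -72.209$)
$\sqrt{v - 34403} = \sqrt{- \frac{4838}{67} - 34403} = \sqrt{- \frac{2309839}{67}} = \frac{i \sqrt{154759213}}{67}$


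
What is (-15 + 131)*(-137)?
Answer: -15892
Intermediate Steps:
(-15 + 131)*(-137) = 116*(-137) = -15892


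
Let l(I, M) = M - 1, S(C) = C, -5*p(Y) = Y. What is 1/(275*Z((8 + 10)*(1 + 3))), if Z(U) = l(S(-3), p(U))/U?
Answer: -72/4235 ≈ -0.017001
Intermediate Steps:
p(Y) = -Y/5
l(I, M) = -1 + M
Z(U) = (-1 - U/5)/U
1/(275*Z((8 + 10)*(1 + 3))) = 1/(275*(((-5 - (8 + 10)*(1 + 3))/(5*(((8 + 10)*(1 + 3))))))) = 1/(275*(((-5 - 18*4)/(5*((18*4)))))) = 1/(275*(((1/5)*(-5 - 1*72)/72))) = 1/(275*(((1/5)*(1/72)*(-5 - 72)))) = 1/(275*(((1/5)*(1/72)*(-77)))) = 1/(275*(-77/360)) = (1/275)*(-360/77) = -72/4235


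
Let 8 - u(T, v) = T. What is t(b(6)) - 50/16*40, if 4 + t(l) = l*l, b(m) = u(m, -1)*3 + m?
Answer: 15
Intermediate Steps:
u(T, v) = 8 - T
b(m) = 24 - 2*m (b(m) = (8 - m)*3 + m = (24 - 3*m) + m = 24 - 2*m)
t(l) = -4 + l**2 (t(l) = -4 + l*l = -4 + l**2)
t(b(6)) - 50/16*40 = (-4 + (24 - 2*6)**2) - 50/16*40 = (-4 + (24 - 12)**2) - 50*1/16*40 = (-4 + 12**2) - 25/8*40 = (-4 + 144) - 125 = 140 - 125 = 15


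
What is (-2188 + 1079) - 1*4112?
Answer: -5221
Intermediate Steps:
(-2188 + 1079) - 1*4112 = -1109 - 4112 = -5221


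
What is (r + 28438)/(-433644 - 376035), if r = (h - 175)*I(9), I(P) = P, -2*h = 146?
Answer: -26206/809679 ≈ -0.032366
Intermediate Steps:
h = -73 (h = -½*146 = -73)
r = -2232 (r = (-73 - 175)*9 = -248*9 = -2232)
(r + 28438)/(-433644 - 376035) = (-2232 + 28438)/(-433644 - 376035) = 26206/(-809679) = 26206*(-1/809679) = -26206/809679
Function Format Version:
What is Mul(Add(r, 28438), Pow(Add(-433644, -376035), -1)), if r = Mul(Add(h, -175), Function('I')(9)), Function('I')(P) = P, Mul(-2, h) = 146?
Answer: Rational(-26206, 809679) ≈ -0.032366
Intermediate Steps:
h = -73 (h = Mul(Rational(-1, 2), 146) = -73)
r = -2232 (r = Mul(Add(-73, -175), 9) = Mul(-248, 9) = -2232)
Mul(Add(r, 28438), Pow(Add(-433644, -376035), -1)) = Mul(Add(-2232, 28438), Pow(Add(-433644, -376035), -1)) = Mul(26206, Pow(-809679, -1)) = Mul(26206, Rational(-1, 809679)) = Rational(-26206, 809679)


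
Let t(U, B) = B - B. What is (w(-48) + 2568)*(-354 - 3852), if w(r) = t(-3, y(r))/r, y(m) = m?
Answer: -10801008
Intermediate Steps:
t(U, B) = 0
w(r) = 0 (w(r) = 0/r = 0)
(w(-48) + 2568)*(-354 - 3852) = (0 + 2568)*(-354 - 3852) = 2568*(-4206) = -10801008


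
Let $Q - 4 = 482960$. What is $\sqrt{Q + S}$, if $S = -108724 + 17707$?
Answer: $\sqrt{391947} \approx 626.06$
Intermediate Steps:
$Q = 482964$ ($Q = 4 + 482960 = 482964$)
$S = -91017$
$\sqrt{Q + S} = \sqrt{482964 - 91017} = \sqrt{391947}$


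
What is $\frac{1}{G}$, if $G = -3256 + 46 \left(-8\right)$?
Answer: $- \frac{1}{3624} \approx -0.00027594$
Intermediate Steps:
$G = -3624$ ($G = -3256 - 368 = -3624$)
$\frac{1}{G} = \frac{1}{-3624} = - \frac{1}{3624}$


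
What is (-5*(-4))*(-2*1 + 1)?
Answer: -20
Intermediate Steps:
(-5*(-4))*(-2*1 + 1) = 20*(-2 + 1) = 20*(-1) = -20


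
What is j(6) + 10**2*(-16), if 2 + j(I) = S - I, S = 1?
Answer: -1607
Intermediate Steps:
j(I) = -1 - I (j(I) = -2 + (1 - I) = -1 - I)
j(6) + 10**2*(-16) = (-1 - 1*6) + 10**2*(-16) = (-1 - 6) + 100*(-16) = -7 - 1600 = -1607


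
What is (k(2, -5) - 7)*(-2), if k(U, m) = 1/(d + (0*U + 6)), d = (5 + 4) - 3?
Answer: 83/6 ≈ 13.833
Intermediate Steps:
d = 6 (d = 9 - 3 = 6)
k(U, m) = 1/12 (k(U, m) = 1/(6 + (0*U + 6)) = 1/(6 + (0 + 6)) = 1/(6 + 6) = 1/12)
(k(2, -5) - 7)*(-2) = (1/12 - 7)*(-2) = -83/12*(-2) = 83/6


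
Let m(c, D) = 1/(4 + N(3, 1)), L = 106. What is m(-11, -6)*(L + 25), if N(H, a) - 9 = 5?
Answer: 131/18 ≈ 7.2778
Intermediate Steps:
N(H, a) = 14 (N(H, a) = 9 + 5 = 14)
m(c, D) = 1/18 (m(c, D) = 1/(4 + 14) = 1/18)
m(-11, -6)*(L + 25) = (106 + 25)/18 = (1/18)*131 = 131/18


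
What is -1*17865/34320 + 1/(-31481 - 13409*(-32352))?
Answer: -108104187637/207676223040 ≈ -0.52054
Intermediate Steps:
-1*17865/34320 + 1/(-31481 - 13409*(-32352)) = -17865*1/34320 - 1/32352/(-44890) = -1191/2288 - 1/44890*(-1/32352) = -1191/2288 + 1/1452281280 = -108104187637/207676223040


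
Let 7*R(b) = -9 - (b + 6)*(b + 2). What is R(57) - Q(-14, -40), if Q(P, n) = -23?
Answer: -3565/7 ≈ -509.29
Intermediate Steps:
R(b) = -9/7 - (2 + b)*(6 + b)/7 (R(b) = (-9 - (b + 6)*(b + 2))/7 = (-9 - (6 + b)*(2 + b))/7 = (-9 - (2 + b)*(6 + b))/7 = -9/7 - (2 + b)*(6 + b)/7)
R(57) - Q(-14, -40) = (-3 - 8/7*57 - 1/7*57**2) - 1*(-23) = (-3 - 456/7 - 1/7*3249) + 23 = (-3 - 456/7 - 3249/7) + 23 = -3726/7 + 23 = -3565/7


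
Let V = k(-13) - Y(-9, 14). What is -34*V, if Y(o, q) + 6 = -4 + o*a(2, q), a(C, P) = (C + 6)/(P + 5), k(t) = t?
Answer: -510/19 ≈ -26.842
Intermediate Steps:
a(C, P) = (6 + C)/(5 + P)
Y(o, q) = -10 + 8*o/(5 + q) (Y(o, q) = -6 + (-4 + o*((6 + 2)/(5 + q))) = -6 + (-4 + o*(8/(5 + q))) = -6 + (-4 + 8*o/(5 + q)) = -10 + 8*o/(5 + q))
V = 15/19 (V = -13 - 2*(-25 - 5*14 + 4*(-9))/(5 + 14) = -13 - 2*(-25 - 70 - 36)/19 = -13 - 2*(-131)/19 = -13 - 1*(-262/19) = -13 + 262/19 = 15/19 ≈ 0.78947)
-34*V = -34*15/19 = -510/19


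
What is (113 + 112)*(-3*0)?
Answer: 0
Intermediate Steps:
(113 + 112)*(-3*0) = 225*0 = 0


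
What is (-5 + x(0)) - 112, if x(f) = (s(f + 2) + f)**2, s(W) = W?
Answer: -113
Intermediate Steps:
x(f) = (2 + 2*f)**2 (x(f) = ((f + 2) + f)**2 = ((2 + f) + f)**2 = (2 + 2*f)**2)
(-5 + x(0)) - 112 = (-5 + 4*(1 + 0)**2) - 112 = (-5 + 4*1**2) - 112 = (-5 + 4*1) - 112 = (-5 + 4) - 112 = -1 - 112 = -113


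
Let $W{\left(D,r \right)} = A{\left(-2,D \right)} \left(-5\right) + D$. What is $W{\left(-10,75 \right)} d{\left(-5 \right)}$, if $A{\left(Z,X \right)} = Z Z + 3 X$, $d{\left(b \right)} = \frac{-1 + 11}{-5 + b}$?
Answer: $-120$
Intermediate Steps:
$d{\left(b \right)} = \frac{10}{-5 + b}$
$A{\left(Z,X \right)} = Z^{2} + 3 X$
$W{\left(D,r \right)} = -20 - 14 D$ ($W{\left(D,r \right)} = \left(\left(-2\right)^{2} + 3 D\right) \left(-5\right) + D = \left(4 + 3 D\right) \left(-5\right) + D = \left(-20 - 15 D\right) + D = -20 - 14 D$)
$W{\left(-10,75 \right)} d{\left(-5 \right)} = \left(-20 - -140\right) \frac{10}{-5 - 5} = \left(-20 + 140\right) \frac{10}{-10} = 120 \cdot 10 \left(- \frac{1}{10}\right) = 120 \left(-1\right) = -120$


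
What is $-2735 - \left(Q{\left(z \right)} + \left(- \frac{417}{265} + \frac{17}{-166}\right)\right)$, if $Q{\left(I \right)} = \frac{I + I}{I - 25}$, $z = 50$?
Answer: $- \frac{120414883}{43990} \approx -2737.3$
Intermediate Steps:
$Q{\left(I \right)} = \frac{2 I}{-25 + I}$
$-2735 - \left(Q{\left(z \right)} + \left(- \frac{417}{265} + \frac{17}{-166}\right)\right) = -2735 - \left(2 \cdot 50 \frac{1}{-25 + 50} + \left(- \frac{417}{265} + \frac{17}{-166}\right)\right) = -2735 - \left(2 \cdot 50 \cdot \frac{1}{25} + \left(\left(-417\right) \frac{1}{265} + 17 \left(- \frac{1}{166}\right)\right)\right) = -2735 - \left(2 \cdot 50 \cdot \frac{1}{25} - \frac{73727}{43990}\right) = -2735 - \left(4 - \frac{73727}{43990}\right) = -2735 - \frac{102233}{43990} = - \frac{120414883}{43990}$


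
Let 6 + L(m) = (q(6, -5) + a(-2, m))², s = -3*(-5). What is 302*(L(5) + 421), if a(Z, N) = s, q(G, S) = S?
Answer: 155530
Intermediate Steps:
s = 15
a(Z, N) = 15
L(m) = 94 (L(m) = -6 + (-5 + 15)² = -6 + 10² = -6 + 100 = 94)
302*(L(5) + 421) = 302*(94 + 421) = 302*515 = 155530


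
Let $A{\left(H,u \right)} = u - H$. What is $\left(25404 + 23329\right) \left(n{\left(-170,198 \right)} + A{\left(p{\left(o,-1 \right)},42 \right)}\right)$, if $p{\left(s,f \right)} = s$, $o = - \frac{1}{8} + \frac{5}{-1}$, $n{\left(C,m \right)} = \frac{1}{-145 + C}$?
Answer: $\frac{5786897551}{2520} \approx 2.2964 \cdot 10^{6}$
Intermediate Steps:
$o = - \frac{41}{8}$ ($o = \left(-1\right) \frac{1}{8} + 5 \left(-1\right) = - \frac{1}{8} - 5 = - \frac{41}{8} \approx -5.125$)
$\left(25404 + 23329\right) \left(n{\left(-170,198 \right)} + A{\left(p{\left(o,-1 \right)},42 \right)}\right) = \left(25404 + 23329\right) \left(\frac{1}{-145 - 170} + \left(42 - - \frac{41}{8}\right)\right) = 48733 \left(\frac{1}{-315} + \left(42 + \frac{41}{8}\right)\right) = 48733 \left(- \frac{1}{315} + \frac{377}{8}\right) = 48733 \cdot \frac{118747}{2520} = \frac{5786897551}{2520}$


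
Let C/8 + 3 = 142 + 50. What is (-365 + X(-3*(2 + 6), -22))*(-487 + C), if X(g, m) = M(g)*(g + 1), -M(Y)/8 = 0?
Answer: -374125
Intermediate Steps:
C = 1512 (C = -24 + 8*(142 + 50) = -24 + 8*192 = -24 + 1536 = 1512)
M(Y) = 0 (M(Y) = -8*0 = 0)
X(g, m) = 0 (X(g, m) = 0*(g + 1) = 0*(1 + g) = 0)
(-365 + X(-3*(2 + 6), -22))*(-487 + C) = (-365 + 0)*(-487 + 1512) = -365*1025 = -374125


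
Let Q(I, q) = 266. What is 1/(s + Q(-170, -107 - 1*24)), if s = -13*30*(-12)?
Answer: 1/4946 ≈ 0.00020218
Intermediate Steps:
s = 4680 (s = -390*(-12) = 4680)
1/(s + Q(-170, -107 - 1*24)) = 1/(4680 + 266) = 1/4946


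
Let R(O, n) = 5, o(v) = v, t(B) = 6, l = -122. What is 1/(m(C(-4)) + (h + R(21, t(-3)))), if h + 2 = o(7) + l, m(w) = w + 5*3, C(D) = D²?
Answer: -1/81 ≈ -0.012346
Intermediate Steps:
m(w) = 15 + w (m(w) = w + 15 = 15 + w)
h = -117 (h = -2 + (7 - 122) = -2 - 115 = -117)
1/(m(C(-4)) + (h + R(21, t(-3)))) = 1/((15 + (-4)²) + (-117 + 5)) = 1/((15 + 16) - 112) = 1/(31 - 112) = 1/(-81) = -1/81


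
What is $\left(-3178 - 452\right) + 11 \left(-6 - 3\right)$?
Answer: $-3729$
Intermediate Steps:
$\left(-3178 - 452\right) + 11 \left(-6 - 3\right) = -3630 + 11 \left(-9\right) = -3630 - 99 = -3729$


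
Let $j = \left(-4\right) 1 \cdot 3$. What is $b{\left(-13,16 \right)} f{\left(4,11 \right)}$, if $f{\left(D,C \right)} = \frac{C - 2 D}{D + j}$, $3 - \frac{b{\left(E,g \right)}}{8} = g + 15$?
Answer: $84$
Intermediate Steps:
$b{\left(E,g \right)} = -96 - 8 g$ ($b{\left(E,g \right)} = 24 - 8 \left(g + 15\right) = 24 - 8 \left(15 + g\right) = 24 - \left(120 + 8 g\right) = -96 - 8 g$)
$j = -12$ ($j = \left(-4\right) 3 = -12$)
$f{\left(D,C \right)} = \frac{C - 2 D}{-12 + D}$ ($f{\left(D,C \right)} = \frac{C - 2 D}{D - 12} = \frac{C - 2 D}{-12 + D}$)
$b{\left(-13,16 \right)} f{\left(4,11 \right)} = \left(-96 - 128\right) \frac{11 - 8}{-12 + 4} = \left(-96 - 128\right) \frac{11 - 8}{-8} = - 224 \left(\left(- \frac{1}{8}\right) 3\right) = \left(-224\right) \left(- \frac{3}{8}\right) = 84$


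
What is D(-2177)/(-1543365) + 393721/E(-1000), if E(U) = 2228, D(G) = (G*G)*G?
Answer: 23595088062289/3438617220 ≈ 6861.8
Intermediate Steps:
D(G) = G**3 (D(G) = G**2*G = G**3)
D(-2177)/(-1543365) + 393721/E(-1000) = (-2177)**3/(-1543365) + 393721/2228 = -10317519233*(-1/1543365) + 393721*(1/2228) = 10317519233/1543365 + 393721/2228 = 23595088062289/3438617220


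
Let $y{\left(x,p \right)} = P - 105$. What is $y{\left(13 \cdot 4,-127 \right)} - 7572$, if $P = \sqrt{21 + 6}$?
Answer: $-7677 + 3 \sqrt{3} \approx -7671.8$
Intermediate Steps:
$P = 3 \sqrt{3}$ ($P = \sqrt{27} = 3 \sqrt{3} \approx 5.1962$)
$y{\left(x,p \right)} = -105 + 3 \sqrt{3}$ ($y{\left(x,p \right)} = 3 \sqrt{3} - 105 = -105 + 3 \sqrt{3}$)
$y{\left(13 \cdot 4,-127 \right)} - 7572 = \left(-105 + 3 \sqrt{3}\right) - 7572 = -7677 + 3 \sqrt{3}$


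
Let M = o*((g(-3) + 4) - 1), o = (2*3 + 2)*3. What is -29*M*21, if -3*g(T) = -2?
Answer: -53592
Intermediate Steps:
g(T) = ⅔ (g(T) = -⅓*(-2) = ⅔)
o = 24 (o = (6 + 2)*3 = 8*3 = 24)
M = 88 (M = 24*((⅔ + 4) - 1) = 24*(14/3 - 1) = 24*(11/3) = 88)
-29*M*21 = -29*88*21 = -2552*21 = -1*53592 = -53592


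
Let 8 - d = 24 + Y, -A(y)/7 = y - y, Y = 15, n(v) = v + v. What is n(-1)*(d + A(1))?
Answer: 62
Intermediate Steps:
n(v) = 2*v
A(y) = 0 (A(y) = -7*(y - y) = -7*0 = 0)
d = -31 (d = 8 - (24 + 15) = 8 - 1*39 = 8 - 39 = -31)
n(-1)*(d + A(1)) = (2*(-1))*(-31 + 0) = -2*(-31) = 62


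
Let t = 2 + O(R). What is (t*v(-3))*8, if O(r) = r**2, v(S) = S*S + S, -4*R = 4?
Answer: 144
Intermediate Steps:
R = -1 (R = -1/4*4 = -1)
v(S) = S + S**2 (v(S) = S**2 + S = S + S**2)
t = 3 (t = 2 + (-1)**2 = 2 + 1 = 3)
(t*v(-3))*8 = (3*(-3*(1 - 3)))*8 = (3*(-3*(-2)))*8 = (3*6)*8 = 18*8 = 144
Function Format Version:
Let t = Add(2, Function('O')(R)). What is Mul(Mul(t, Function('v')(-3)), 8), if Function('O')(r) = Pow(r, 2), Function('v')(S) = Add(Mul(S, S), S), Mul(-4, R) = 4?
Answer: 144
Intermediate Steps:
R = -1 (R = Mul(Rational(-1, 4), 4) = -1)
Function('v')(S) = Add(S, Pow(S, 2)) (Function('v')(S) = Add(Pow(S, 2), S) = Add(S, Pow(S, 2)))
t = 3 (t = Add(2, Pow(-1, 2)) = Add(2, 1) = 3)
Mul(Mul(t, Function('v')(-3)), 8) = Mul(Mul(3, Mul(-3, Add(1, -3))), 8) = Mul(Mul(3, Mul(-3, -2)), 8) = Mul(Mul(3, 6), 8) = Mul(18, 8) = 144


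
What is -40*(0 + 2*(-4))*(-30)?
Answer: -9600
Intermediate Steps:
-40*(0 + 2*(-4))*(-30) = -40*(0 - 8)*(-30) = -40*(-8)*(-30) = 320*(-30) = -9600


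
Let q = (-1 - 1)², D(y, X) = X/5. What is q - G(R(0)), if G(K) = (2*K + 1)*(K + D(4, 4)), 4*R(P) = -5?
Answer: 133/40 ≈ 3.3250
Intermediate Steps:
R(P) = -5/4 (R(P) = (¼)*(-5) = -5/4)
D(y, X) = X/5 (D(y, X) = X*(⅕) = X/5)
G(K) = (1 + 2*K)*(⅘ + K) (G(K) = (2*K + 1)*(K + (⅕)*4) = (1 + 2*K)*(K + ⅘) = (1 + 2*K)*(⅘ + K))
q = 4 (q = (-2)² = 4)
q - G(R(0)) = 4 - (⅘ + 2*(-5/4)² + (13/5)*(-5/4)) = 4 - (⅘ + 2*(25/16) - 13/4) = 4 - (⅘ + 25/8 - 13/4) = 4 - 1*27/40 = 4 - 27/40 = 133/40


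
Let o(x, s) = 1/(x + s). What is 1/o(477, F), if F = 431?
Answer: 908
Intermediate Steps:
o(x, s) = 1/(s + x)
1/o(477, F) = 1/(1/(431 + 477)) = 1/(1/908) = 908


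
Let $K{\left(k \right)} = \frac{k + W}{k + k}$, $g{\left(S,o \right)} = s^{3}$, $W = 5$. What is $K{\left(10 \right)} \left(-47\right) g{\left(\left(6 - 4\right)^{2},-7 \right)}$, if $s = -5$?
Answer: $\frac{17625}{4} \approx 4406.3$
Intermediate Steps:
$g{\left(S,o \right)} = -125$ ($g{\left(S,o \right)} = \left(-5\right)^{3} = -125$)
$K{\left(k \right)} = \frac{5 + k}{2 k}$ ($K{\left(k \right)} = \frac{k + 5}{k + k} = \frac{5 + k}{2 k}$)
$K{\left(10 \right)} \left(-47\right) g{\left(\left(6 - 4\right)^{2},-7 \right)} = \frac{5 + 10}{2 \cdot 10} \left(-47\right) \left(-125\right) = \frac{1}{2} \cdot \frac{1}{10} \cdot 15 \left(-47\right) \left(-125\right) = \frac{3}{4} \left(-47\right) \left(-125\right) = \left(- \frac{141}{4}\right) \left(-125\right) = \frac{17625}{4}$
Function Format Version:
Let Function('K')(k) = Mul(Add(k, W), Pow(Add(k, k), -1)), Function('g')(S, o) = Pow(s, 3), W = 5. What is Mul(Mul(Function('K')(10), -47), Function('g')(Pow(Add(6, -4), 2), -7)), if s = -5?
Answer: Rational(17625, 4) ≈ 4406.3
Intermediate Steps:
Function('g')(S, o) = -125 (Function('g')(S, o) = Pow(-5, 3) = -125)
Function('K')(k) = Mul(Rational(1, 2), Pow(k, -1), Add(5, k)) (Function('K')(k) = Mul(Add(k, 5), Pow(Add(k, k), -1)) = Mul(Add(5, k), Pow(Mul(2, k), -1)) = Mul(Add(5, k), Mul(Rational(1, 2), Pow(k, -1))) = Mul(Rational(1, 2), Pow(k, -1), Add(5, k)))
Mul(Mul(Function('K')(10), -47), Function('g')(Pow(Add(6, -4), 2), -7)) = Mul(Mul(Mul(Rational(1, 2), Pow(10, -1), Add(5, 10)), -47), -125) = Mul(Mul(Mul(Rational(1, 2), Rational(1, 10), 15), -47), -125) = Mul(Mul(Rational(3, 4), -47), -125) = Mul(Rational(-141, 4), -125) = Rational(17625, 4)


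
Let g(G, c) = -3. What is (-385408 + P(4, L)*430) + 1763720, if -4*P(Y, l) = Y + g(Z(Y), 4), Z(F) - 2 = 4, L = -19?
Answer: 2756409/2 ≈ 1.3782e+6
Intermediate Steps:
Z(F) = 6 (Z(F) = 2 + 4 = 6)
P(Y, l) = ¾ - Y/4 (P(Y, l) = -(Y - 3)/4 = -(-3 + Y)/4 = ¾ - Y/4)
(-385408 + P(4, L)*430) + 1763720 = (-385408 + (¾ - ¼*4)*430) + 1763720 = (-385408 + (¾ - 1)*430) + 1763720 = (-385408 - ¼*430) + 1763720 = (-385408 - 215/2) + 1763720 = -771031/2 + 1763720 = 2756409/2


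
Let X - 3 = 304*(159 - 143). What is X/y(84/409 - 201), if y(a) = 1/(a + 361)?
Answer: 318905308/409 ≈ 7.7972e+5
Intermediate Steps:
y(a) = 1/(361 + a)
X = 4867 (X = 3 + 304*(159 - 143) = 3 + 304*16 = 3 + 4864 = 4867)
X/y(84/409 - 201) = 4867/(1/(361 + (84/409 - 201))) = 4867/(1/(361 - 82125/409)) = 4867/(1/(65524/409)) = 4867/(409/65524) = 4867*(65524/409) = 318905308/409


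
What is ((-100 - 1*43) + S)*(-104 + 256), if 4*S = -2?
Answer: -21812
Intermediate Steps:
S = -1/2 (S = (1/4)*(-2) = -1/2 ≈ -0.50000)
((-100 - 1*43) + S)*(-104 + 256) = ((-100 - 1*43) - 1/2)*(-104 + 256) = ((-100 - 43) - 1/2)*152 = (-143 - 1/2)*152 = -287/2*152 = -21812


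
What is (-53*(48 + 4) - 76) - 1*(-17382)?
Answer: 14550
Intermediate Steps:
(-53*(48 + 4) - 76) - 1*(-17382) = (-53*52 - 76) + 17382 = (-2756 - 76) + 17382 = -2832 + 17382 = 14550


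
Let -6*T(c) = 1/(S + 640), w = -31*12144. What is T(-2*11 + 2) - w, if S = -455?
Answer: 417875039/1110 ≈ 3.7646e+5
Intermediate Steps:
w = -376464
T(c) = -1/1110 (T(c) = -1/(6*(-455 + 640)) = -⅙/185 = -⅙*1/185 = -1/1110)
T(-2*11 + 2) - w = -1/1110 - 1*(-376464) = -1/1110 + 376464 = 417875039/1110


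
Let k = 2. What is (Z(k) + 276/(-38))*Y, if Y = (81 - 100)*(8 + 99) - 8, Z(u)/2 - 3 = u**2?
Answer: -261248/19 ≈ -13750.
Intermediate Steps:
Z(u) = 6 + 2*u**2
Y = -2041 (Y = -19*107 - 8 = -2033 - 8 = -2041)
(Z(k) + 276/(-38))*Y = ((6 + 2*2**2) + 276/(-38))*(-2041) = ((6 + 2*4) + 276*(-1/38))*(-2041) = ((6 + 8) - 138/19)*(-2041) = (14 - 138/19)*(-2041) = (128/19)*(-2041) = -261248/19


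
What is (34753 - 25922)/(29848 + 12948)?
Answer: 8831/42796 ≈ 0.20635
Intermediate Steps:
(34753 - 25922)/(29848 + 12948) = 8831/42796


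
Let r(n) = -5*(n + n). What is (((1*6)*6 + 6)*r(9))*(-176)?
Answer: 665280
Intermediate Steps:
r(n) = -10*n
(((1*6)*6 + 6)*r(9))*(-176) = (((1*6)*6 + 6)*(-10*9))*(-176) = ((6*6 + 6)*(-90))*(-176) = ((36 + 6)*(-90))*(-176) = (42*(-90))*(-176) = -3780*(-176) = 665280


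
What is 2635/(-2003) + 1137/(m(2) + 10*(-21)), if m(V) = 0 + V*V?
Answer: -2820221/412618 ≈ -6.8349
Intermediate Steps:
m(V) = V**2 (m(V) = 0 + V**2 = V**2)
2635/(-2003) + 1137/(m(2) + 10*(-21)) = 2635/(-2003) + 1137/(2**2 + 10*(-21)) = 2635*(-1/2003) + 1137/(4 - 210) = -2635/2003 + 1137/(-206) = -2635/2003 + 1137*(-1/206) = -2635/2003 - 1137/206 = -2820221/412618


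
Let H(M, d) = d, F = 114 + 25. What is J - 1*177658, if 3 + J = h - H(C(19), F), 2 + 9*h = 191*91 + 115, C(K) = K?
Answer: -1582706/9 ≈ -1.7586e+5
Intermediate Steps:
h = 17494/9 (h = -2/9 + (191*91 + 115)/9 = -2/9 + (17381 + 115)/9 = -2/9 + (⅑)*17496 = -2/9 + 1944 = 17494/9 ≈ 1943.8)
F = 139
J = 16216/9 (J = -3 + (17494/9 - 1*139) = -3 + (17494/9 - 139) = -3 + 16243/9 = 16216/9 ≈ 1801.8)
J - 1*177658 = 16216/9 - 1*177658 = 16216/9 - 177658 = -1582706/9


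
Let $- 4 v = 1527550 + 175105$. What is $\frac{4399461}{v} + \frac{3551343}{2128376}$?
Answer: $- \frac{31408116905679}{3623890038280} \approx -8.667$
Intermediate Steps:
$v = - \frac{1702655}{4}$ ($v = - \frac{1527550 + 175105}{4} = \left(- \frac{1}{4}\right) 1702655 = - \frac{1702655}{4} \approx -4.2566 \cdot 10^{5}$)
$\frac{4399461}{v} + \frac{3551343}{2128376} = \frac{4399461}{- \frac{1702655}{4}} + \frac{3551343}{2128376} = 4399461 \left(- \frac{4}{1702655}\right) + 3551343 \cdot \frac{1}{2128376} = - \frac{17597844}{1702655} + \frac{3551343}{2128376} = - \frac{31408116905679}{3623890038280}$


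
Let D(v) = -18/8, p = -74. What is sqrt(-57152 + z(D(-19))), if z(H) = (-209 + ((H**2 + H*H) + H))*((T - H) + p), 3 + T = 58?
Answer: 3*I*sqrt(382458)/8 ≈ 231.91*I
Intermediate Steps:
T = 55 (T = -3 + 58 = 55)
D(v) = -9/4 (D(v) = -18*1/8 = -9/4)
z(H) = (-19 - H)*(-209 + H + 2*H**2) (z(H) = (-209 + ((H**2 + H*H) + H))*((55 - H) - 74) = (-209 + ((H**2 + H**2) + H))*(-19 - H) = (-209 + (2*H**2 + H))*(-19 - H) = (-209 + (H + 2*H**2))*(-19 - H) = (-209 + H + 2*H**2)*(-19 - H) = (-19 - H)*(-209 + H + 2*H**2))
sqrt(-57152 + z(D(-19))) = sqrt(-57152 + (3971 - 39*(-9/4)**2 - 2*(-9/4)**3 + 190*(-9/4))) = sqrt(-57152 + (3971 - 39*81/16 - 2*(-729/64) - 855/2)) = sqrt(-57152 + (3971 - 3159/16 + 729/32 - 855/2)) = sqrt(-57152 + 107803/32) = sqrt(-1721061/32) = 3*I*sqrt(382458)/8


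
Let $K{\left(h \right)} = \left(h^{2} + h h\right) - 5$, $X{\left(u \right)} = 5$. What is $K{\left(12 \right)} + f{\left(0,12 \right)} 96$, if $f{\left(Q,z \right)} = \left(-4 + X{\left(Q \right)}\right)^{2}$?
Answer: $379$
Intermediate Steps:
$f{\left(Q,z \right)} = 1$ ($f{\left(Q,z \right)} = \left(-4 + 5\right)^{2} = 1^{2} = 1$)
$K{\left(h \right)} = -5 + 2 h^{2}$ ($K{\left(h \right)} = \left(h^{2} + h^{2}\right) - 5 = 2 h^{2} - 5 = -5 + 2 h^{2}$)
$K{\left(12 \right)} + f{\left(0,12 \right)} 96 = \left(-5 + 2 \cdot 12^{2}\right) + 1 \cdot 96 = \left(-5 + 2 \cdot 144\right) + 96 = \left(-5 + 288\right) + 96 = 283 + 96 = 379$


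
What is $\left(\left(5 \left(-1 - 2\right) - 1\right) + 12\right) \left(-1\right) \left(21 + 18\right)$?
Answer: $156$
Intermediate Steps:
$\left(\left(5 \left(-1 - 2\right) - 1\right) + 12\right) \left(-1\right) \left(21 + 18\right) = \left(\left(5 \left(-3\right) - 1\right) + 12\right) \left(-1\right) 39 = \left(\left(-15 - 1\right) + 12\right) \left(-1\right) 39 = \left(-16 + 12\right) \left(-1\right) 39 = \left(-4\right) \left(-1\right) 39 = 4 \cdot 39 = 156$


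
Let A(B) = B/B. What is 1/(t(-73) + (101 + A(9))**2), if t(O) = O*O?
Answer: 1/15733 ≈ 6.3561e-5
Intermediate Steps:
t(O) = O**2
A(B) = 1
1/(t(-73) + (101 + A(9))**2) = 1/((-73)**2 + (101 + 1)**2) = 1/(5329 + 102**2) = 1/(5329 + 10404) = 1/15733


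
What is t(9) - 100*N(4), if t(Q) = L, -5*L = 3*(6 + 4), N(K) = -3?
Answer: 294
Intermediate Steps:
L = -6 (L = -3*(6 + 4)/5 = -3*10/5 = -⅕*30 = -6)
t(Q) = -6
t(9) - 100*N(4) = -6 - 100*(-3) = -6 + 300 = 294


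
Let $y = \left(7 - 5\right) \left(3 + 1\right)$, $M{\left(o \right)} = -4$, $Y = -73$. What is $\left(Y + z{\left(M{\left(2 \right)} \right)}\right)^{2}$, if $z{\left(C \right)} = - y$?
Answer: $6561$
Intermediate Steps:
$y = 8$ ($y = 2 \cdot 4 = 8$)
$z{\left(C \right)} = -8$ ($z{\left(C \right)} = \left(-1\right) 8 = -8$)
$\left(Y + z{\left(M{\left(2 \right)} \right)}\right)^{2} = \left(-73 - 8\right)^{2} = \left(-81\right)^{2} = 6561$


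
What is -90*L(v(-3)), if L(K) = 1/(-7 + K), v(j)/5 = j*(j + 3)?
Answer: 90/7 ≈ 12.857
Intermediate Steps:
v(j) = 5*j*(3 + j) (v(j) = 5*(j*(j + 3)) = 5*(j*(3 + j)) = 5*j*(3 + j))
-90*L(v(-3)) = -90/(-7 + 5*(-3)*(3 - 3)) = -90/(-7 + 5*(-3)*0) = -90/(-7 + 0) = -90/(-7) = -90*(-⅐) = 90/7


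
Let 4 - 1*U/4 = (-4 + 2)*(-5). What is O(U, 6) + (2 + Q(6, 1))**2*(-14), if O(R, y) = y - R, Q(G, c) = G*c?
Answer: -866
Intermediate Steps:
U = -24 (U = 16 - 4*(-4 + 2)*(-5) = 16 - (-8)*(-5) = 16 - 4*10 = 16 - 40 = -24)
O(U, 6) + (2 + Q(6, 1))**2*(-14) = (6 - 1*(-24)) + (2 + 6*1)**2*(-14) = (6 + 24) + (2 + 6)**2*(-14) = 30 + 8**2*(-14) = 30 + 64*(-14) = 30 - 896 = -866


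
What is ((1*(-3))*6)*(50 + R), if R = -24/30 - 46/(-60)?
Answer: -4497/5 ≈ -899.40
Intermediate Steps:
R = -1/30 (R = -24*1/30 - 46*(-1/60) = -⅘ + 23/30 = -1/30 ≈ -0.033333)
((1*(-3))*6)*(50 + R) = ((1*(-3))*6)*(50 - 1/30) = -3*6*(1499/30) = -18*1499/30 = -4497/5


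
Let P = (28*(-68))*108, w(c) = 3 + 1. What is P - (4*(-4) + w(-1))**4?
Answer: -226368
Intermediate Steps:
w(c) = 4
P = -205632 (P = -1904*108 = -205632)
P - (4*(-4) + w(-1))**4 = -205632 - (4*(-4) + 4)**4 = -205632 - (-16 + 4)**4 = -205632 - 1*(-12)**4 = -205632 - 1*20736 = -205632 - 20736 = -226368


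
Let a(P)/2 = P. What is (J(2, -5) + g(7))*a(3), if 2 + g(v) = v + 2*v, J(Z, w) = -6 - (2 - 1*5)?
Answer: 96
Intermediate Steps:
J(Z, w) = -3 (J(Z, w) = -6 - (2 - 5) = -6 - 1*(-3) = -6 + 3 = -3)
g(v) = -2 + 3*v (g(v) = -2 + (v + 2*v) = -2 + 3*v)
a(P) = 2*P
(J(2, -5) + g(7))*a(3) = (-3 + (-2 + 3*7))*(2*3) = (-3 + (-2 + 21))*6 = (-3 + 19)*6 = 16*6 = 96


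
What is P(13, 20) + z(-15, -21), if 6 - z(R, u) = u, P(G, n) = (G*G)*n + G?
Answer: 3420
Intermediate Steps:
P(G, n) = G + n*G**2 (P(G, n) = G**2*n + G = n*G**2 + G = G + n*G**2)
z(R, u) = 6 - u
P(13, 20) + z(-15, -21) = 13*(1 + 13*20) + (6 - 1*(-21)) = 13*(1 + 260) + (6 + 21) = 13*261 + 27 = 3393 + 27 = 3420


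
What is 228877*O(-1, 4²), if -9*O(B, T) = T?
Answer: -3662032/9 ≈ -4.0689e+5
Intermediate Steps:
O(B, T) = -T/9
228877*O(-1, 4²) = 228877*(-⅑*4²) = 228877*(-⅑*16) = 228877*(-16/9) = -3662032/9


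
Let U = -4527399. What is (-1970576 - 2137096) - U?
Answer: 419727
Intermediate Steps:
(-1970576 - 2137096) - U = (-1970576 - 2137096) - 1*(-4527399) = -4107672 + 4527399 = 419727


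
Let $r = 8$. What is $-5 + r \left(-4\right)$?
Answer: $-37$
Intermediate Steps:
$-5 + r \left(-4\right) = -5 + 8 \left(-4\right) = -5 - 32 = -37$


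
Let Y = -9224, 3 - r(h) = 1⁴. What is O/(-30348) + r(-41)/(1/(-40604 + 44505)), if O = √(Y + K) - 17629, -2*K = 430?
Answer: 236792725/30348 - I*√9439/30348 ≈ 7802.6 - 0.0032013*I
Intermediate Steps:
K = -215 (K = -½*430 = -215)
r(h) = 2 (r(h) = 3 - 1*1⁴ = 3 - 1*1 = 3 - 1 = 2)
O = -17629 + I*√9439 (O = √(-9224 - 215) - 17629 = √(-9439) - 17629 = I*√9439 - 17629 = -17629 + I*√9439 ≈ -17629.0 + 97.155*I)
O/(-30348) + r(-41)/(1/(-40604 + 44505)) = (-17629 + I*√9439)/(-30348) + 2/(1/(-40604 + 44505)) = (-17629 + I*√9439)*(-1/30348) + 2/(1/3901) = (17629/30348 - I*√9439/30348) + 2/(1/3901) = (17629/30348 - I*√9439/30348) + 2*3901 = (17629/30348 - I*√9439/30348) + 7802 = 236792725/30348 - I*√9439/30348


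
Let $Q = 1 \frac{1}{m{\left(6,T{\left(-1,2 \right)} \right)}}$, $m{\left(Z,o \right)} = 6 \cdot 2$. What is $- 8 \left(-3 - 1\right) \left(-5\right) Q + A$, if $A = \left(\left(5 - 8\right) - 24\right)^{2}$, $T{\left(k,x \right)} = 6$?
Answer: $\frac{2147}{3} \approx 715.67$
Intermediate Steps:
$m{\left(Z,o \right)} = 12$
$Q = \frac{1}{12}$ ($Q = 1 \cdot \frac{1}{12} = \frac{1}{12} \approx 0.083333$)
$A = 729$ ($A = \left(-3 - 24\right)^{2} = \left(-27\right)^{2} = 729$)
$- 8 \left(-3 - 1\right) \left(-5\right) Q + A = - 8 \left(-3 - 1\right) \left(-5\right) \frac{1}{12} + 729 = - 8 \left(\left(-4\right) \left(-5\right)\right) \frac{1}{12} + 729 = \left(-8\right) 20 \cdot \frac{1}{12} + 729 = \left(-160\right) \frac{1}{12} + 729 = - \frac{40}{3} + 729 = \frac{2147}{3}$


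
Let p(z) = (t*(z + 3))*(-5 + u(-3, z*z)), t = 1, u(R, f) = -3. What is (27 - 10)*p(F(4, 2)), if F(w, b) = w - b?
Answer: -680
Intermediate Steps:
p(z) = -24 - 8*z (p(z) = (1*(z + 3))*(-5 - 3) = (1*(3 + z))*(-8) = (3 + z)*(-8) = -24 - 8*z)
(27 - 10)*p(F(4, 2)) = (27 - 10)*(-24 - 8*(4 - 1*2)) = 17*(-24 - 8*(4 - 2)) = 17*(-24 - 8*2) = 17*(-24 - 16) = 17*(-40) = -680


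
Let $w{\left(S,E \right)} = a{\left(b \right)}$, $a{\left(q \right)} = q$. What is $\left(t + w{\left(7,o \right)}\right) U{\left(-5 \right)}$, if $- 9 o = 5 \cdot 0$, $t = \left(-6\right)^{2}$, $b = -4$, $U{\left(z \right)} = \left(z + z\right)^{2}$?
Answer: $3200$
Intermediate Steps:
$U{\left(z \right)} = 4 z^{2}$ ($U{\left(z \right)} = \left(2 z\right)^{2} = 4 z^{2}$)
$t = 36$
$o = 0$ ($o = - \frac{5 \cdot 0}{9} = \left(- \frac{1}{9}\right) 0 = 0$)
$w{\left(S,E \right)} = -4$
$\left(t + w{\left(7,o \right)}\right) U{\left(-5 \right)} = \left(36 - 4\right) 4 \left(-5\right)^{2} = 32 \cdot 4 \cdot 25 = 32 \cdot 100 = 3200$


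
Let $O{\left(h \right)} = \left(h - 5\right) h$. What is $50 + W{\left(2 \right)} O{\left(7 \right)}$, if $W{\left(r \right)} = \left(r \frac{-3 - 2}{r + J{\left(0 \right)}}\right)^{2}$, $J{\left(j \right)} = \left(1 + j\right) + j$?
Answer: $\frac{1850}{9} \approx 205.56$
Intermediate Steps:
$O{\left(h \right)} = h \left(-5 + h\right)$ ($O{\left(h \right)} = \left(-5 + h\right) h = h \left(-5 + h\right)$)
$J{\left(j \right)} = 1 + 2 j$
$W{\left(r \right)} = \frac{25 r^{2}}{\left(1 + r\right)^{2}}$ ($W{\left(r \right)} = \left(r \frac{-3 - 2}{r + \left(1 + 2 \cdot 0\right)}\right)^{2} = \left(r \left(- \frac{5}{r + \left(1 + 0\right)}\right)\right)^{2} = \left(r \left(- \frac{5}{r + 1}\right)\right)^{2} = \left(r \left(- \frac{5}{1 + r}\right)\right)^{2} = \left(- \frac{5 r}{1 + r}\right)^{2} = \frac{25 r^{2}}{\left(1 + r\right)^{2}}$)
$50 + W{\left(2 \right)} O{\left(7 \right)} = 50 + \frac{25 \cdot 2^{2}}{\left(1 + 2\right)^{2}} \cdot 7 \left(-5 + 7\right) = 50 + 25 \cdot 4 \cdot \frac{1}{9} \cdot 7 \cdot 2 = 50 + 25 \cdot 4 \cdot \frac{1}{9} \cdot 14 = 50 + \frac{100}{9} \cdot 14 = 50 + \frac{1400}{9} = \frac{1850}{9}$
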